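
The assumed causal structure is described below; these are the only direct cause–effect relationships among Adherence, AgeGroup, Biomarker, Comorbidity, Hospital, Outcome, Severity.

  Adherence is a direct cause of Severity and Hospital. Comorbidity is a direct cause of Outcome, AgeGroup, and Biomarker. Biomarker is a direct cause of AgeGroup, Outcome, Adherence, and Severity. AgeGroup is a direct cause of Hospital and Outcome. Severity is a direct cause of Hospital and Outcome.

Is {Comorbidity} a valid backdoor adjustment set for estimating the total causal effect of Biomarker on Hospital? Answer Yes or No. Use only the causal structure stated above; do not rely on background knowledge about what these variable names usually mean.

Yes

Backdoor paths from Biomarker to Hospital (paths whose first edge points into Biomarker):
  P1: Biomarker <- Comorbidity -> AgeGroup -> Hospital
  P2: Biomarker <- Comorbidity -> AgeGroup -> Outcome <- Severity <- Adherence -> Hospital
  P3: Biomarker <- Comorbidity -> AgeGroup -> Outcome <- Severity -> Hospital
  P4: Biomarker <- Comorbidity -> Outcome <- AgeGroup -> Hospital
  P5: Biomarker <- Comorbidity -> Outcome <- Severity <- Adherence -> Hospital
  P6: Biomarker <- Comorbidity -> Outcome <- Severity -> Hospital
Condition 1 (no descendant of Biomarker in the set): holds — descendants of Biomarker are {Adherence, AgeGroup, Hospital, Outcome, Severity}; none are in {Comorbidity}.
Condition 2 (every backdoor path blocked by {Comorbidity}):
  P1: blocked at fork node Comorbidity ∈ conditioning set.
  P2: blocked at fork node Comorbidity ∈ conditioning set.
  P3: blocked at fork node Comorbidity ∈ conditioning set.
  P4: blocked at fork node Comorbidity ∈ conditioning set.
  P5: blocked at fork node Comorbidity ∈ conditioning set.
  P6: blocked at fork node Comorbidity ∈ conditioning set.
{Comorbidity} satisfies the backdoor criterion.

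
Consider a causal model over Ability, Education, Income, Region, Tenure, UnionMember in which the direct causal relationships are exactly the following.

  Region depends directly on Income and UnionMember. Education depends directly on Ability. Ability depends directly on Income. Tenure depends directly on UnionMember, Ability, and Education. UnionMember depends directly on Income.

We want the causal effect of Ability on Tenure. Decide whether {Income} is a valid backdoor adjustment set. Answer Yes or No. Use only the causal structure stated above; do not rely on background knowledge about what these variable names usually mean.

Backdoor paths from Ability to Tenure (paths whose first edge points into Ability):
  P1: Ability <- Income -> UnionMember -> Tenure
  P2: Ability <- Income -> Region <- UnionMember -> Tenure
Condition 1 (no descendant of Ability in the set): holds — descendants of Ability are {Education, Tenure}; none are in {Income}.
Condition 2 (every backdoor path blocked by {Income}):
  P1: blocked at fork node Income ∈ conditioning set.
  P2: blocked at fork node Income ∈ conditioning set.
{Income} satisfies the backdoor criterion.

Yes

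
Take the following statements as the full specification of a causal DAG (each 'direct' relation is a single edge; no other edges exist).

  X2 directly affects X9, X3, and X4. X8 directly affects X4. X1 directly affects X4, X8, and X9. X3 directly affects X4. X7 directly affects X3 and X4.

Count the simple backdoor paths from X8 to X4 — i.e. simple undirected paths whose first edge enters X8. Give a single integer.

4

A backdoor path from X8 to X4 is any simple undirected path whose first edge points into X8 (i.e. leaves X8 via a parent).
Parents of X8: {X1}.
Enumerating:
  P1: X8 <- X1 -> X9 <- X2 -> X3 <- X7 -> X4
  P2: X8 <- X1 -> X9 <- X2 -> X3 -> X4
  P3: X8 <- X1 -> X9 <- X2 -> X4
  P4: X8 <- X1 -> X4
That exhausts the simple backdoor paths. Count: 4.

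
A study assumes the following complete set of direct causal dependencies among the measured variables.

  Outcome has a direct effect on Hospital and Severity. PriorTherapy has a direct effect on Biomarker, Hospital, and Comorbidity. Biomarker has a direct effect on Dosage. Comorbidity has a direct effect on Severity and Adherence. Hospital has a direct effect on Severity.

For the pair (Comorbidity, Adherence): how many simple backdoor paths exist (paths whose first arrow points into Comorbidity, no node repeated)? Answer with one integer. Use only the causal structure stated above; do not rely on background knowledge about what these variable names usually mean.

0

A backdoor path from Comorbidity to Adherence is any simple undirected path whose first edge points into Comorbidity (i.e. leaves Comorbidity via a parent).
Parents of Comorbidity: {PriorTherapy}.
No simple path from any parent of Comorbidity reaches Adherence without revisiting Comorbidity, so there are no backdoor paths.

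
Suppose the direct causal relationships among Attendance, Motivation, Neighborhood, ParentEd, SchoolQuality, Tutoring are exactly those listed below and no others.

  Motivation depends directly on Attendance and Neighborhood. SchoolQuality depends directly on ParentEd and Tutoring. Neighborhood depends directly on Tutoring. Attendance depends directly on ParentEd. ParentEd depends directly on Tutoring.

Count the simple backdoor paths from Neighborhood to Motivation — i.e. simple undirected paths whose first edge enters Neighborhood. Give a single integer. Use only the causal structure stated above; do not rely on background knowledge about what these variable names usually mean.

2

A backdoor path from Neighborhood to Motivation is any simple undirected path whose first edge points into Neighborhood (i.e. leaves Neighborhood via a parent).
Parents of Neighborhood: {Tutoring}.
Enumerating:
  P1: Neighborhood <- Tutoring -> ParentEd -> Attendance -> Motivation
  P2: Neighborhood <- Tutoring -> SchoolQuality <- ParentEd -> Attendance -> Motivation
That exhausts the simple backdoor paths. Count: 2.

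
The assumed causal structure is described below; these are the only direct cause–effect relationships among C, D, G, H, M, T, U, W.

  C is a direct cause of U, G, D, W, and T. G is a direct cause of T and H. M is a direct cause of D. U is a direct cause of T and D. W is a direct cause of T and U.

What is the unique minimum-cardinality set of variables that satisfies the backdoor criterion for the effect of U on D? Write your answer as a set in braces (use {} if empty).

Variables eligible for adjustment (non-descendants of U, excluding U and D): {C, G, H, M, W}.
Backdoor paths from U to D:
  P1: U <- C -> D
  P2: U <- W <- C -> D
  P3: U <- W -> T <- C -> D
  P4: U <- W -> T <- G <- C -> D
The empty set is not sufficient: P1 (U <- C -> D) has no collider blocking it and no conditioned non-collider, so it is open.
Try {C}:
  P1: blocked at fork node C ∈ conditioning set.
  P2: blocked at fork node C ∈ conditioning set.
  P3: blocked at collider T (neither it nor any descendant is in the conditioning set).
  P4: blocked at collider T (neither it nor any descendant is in the conditioning set).
{C} contains no descendant of U and blocks every backdoor path.
No other singleton works — e.g. {W} leaves P1 open — so {C} is the unique smallest valid adjustment set.

{C}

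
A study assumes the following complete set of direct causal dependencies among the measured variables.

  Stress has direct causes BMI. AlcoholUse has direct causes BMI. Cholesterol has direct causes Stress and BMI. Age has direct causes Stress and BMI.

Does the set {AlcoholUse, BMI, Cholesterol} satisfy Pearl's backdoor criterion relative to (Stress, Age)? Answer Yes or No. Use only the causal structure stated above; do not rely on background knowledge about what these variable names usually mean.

No

Backdoor paths from Stress to Age (paths whose first edge points into Stress):
  P1: Stress <- BMI -> Age
Condition 1 (no descendant of Stress in the set): FAILS — Cholesterol is a descendant of Stress.
Condition 2 (every backdoor path blocked by {AlcoholUse, BMI, Cholesterol}):
  P1: blocked at fork node BMI ∈ conditioning set.
{AlcoholUse, BMI, Cholesterol} does not satisfy the backdoor criterion.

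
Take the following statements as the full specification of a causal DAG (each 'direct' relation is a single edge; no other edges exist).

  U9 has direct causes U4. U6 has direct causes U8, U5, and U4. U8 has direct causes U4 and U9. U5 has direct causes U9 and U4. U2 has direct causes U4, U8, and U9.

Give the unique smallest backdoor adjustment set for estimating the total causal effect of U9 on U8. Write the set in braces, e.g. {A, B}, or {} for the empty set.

Variables eligible for adjustment (non-descendants of U9, excluding U9 and U8): {U4}.
Backdoor paths from U9 to U8:
  P1: U9 <- U4 -> U5 -> U6 <- U8
  P2: U9 <- U4 -> U8
  P3: U9 <- U4 -> U2 <- U8
  P4: U9 <- U4 -> U6 <- U8
The empty set is not sufficient: P2 (U9 <- U4 -> U8) has no collider blocking it and no conditioned non-collider, so it is open.
Try {U4}:
  P1: blocked at fork node U4 ∈ conditioning set.
  P2: blocked at fork node U4 ∈ conditioning set.
  P3: blocked at fork node U4 ∈ conditioning set.
  P4: blocked at fork node U4 ∈ conditioning set.
{U4} contains no descendant of U9 and blocks every backdoor path.
{U4} is the unique smallest valid adjustment set.

{U4}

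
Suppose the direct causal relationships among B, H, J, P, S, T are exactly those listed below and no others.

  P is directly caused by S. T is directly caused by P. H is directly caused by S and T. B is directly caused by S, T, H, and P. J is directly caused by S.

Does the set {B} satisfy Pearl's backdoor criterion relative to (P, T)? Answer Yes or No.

No

Backdoor paths from P to T (paths whose first edge points into P):
  P1: P <- S -> H <- T
  P2: P <- S -> H -> B <- T
  P3: P <- S -> B <- T
  P4: P <- S -> B <- H <- T
Condition 1 (no descendant of P in the set): FAILS — B is a descendant of P.
Condition 2 (every backdoor path blocked by {B}):
  P1: open — collider(s) H are conditioned on (or have a conditioned descendant) and no non-collider on the path is in the set.
  P2: open — collider(s) B are conditioned on (or have a conditioned descendant) and no non-collider on the path is in the set.
  P3: open — collider(s) B are conditioned on (or have a conditioned descendant) and no non-collider on the path is in the set.
  P4: open — collider(s) B are conditioned on (or have a conditioned descendant) and no non-collider on the path is in the set.
{B} does not satisfy the backdoor criterion.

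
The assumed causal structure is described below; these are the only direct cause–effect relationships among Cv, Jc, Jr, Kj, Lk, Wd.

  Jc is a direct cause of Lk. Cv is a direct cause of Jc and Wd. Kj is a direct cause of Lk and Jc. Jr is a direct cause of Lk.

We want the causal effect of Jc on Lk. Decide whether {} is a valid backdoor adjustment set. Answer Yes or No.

No

Backdoor paths from Jc to Lk (paths whose first edge points into Jc):
  P1: Jc <- Kj -> Lk
Condition 1 (no descendant of Jc in the set): holds — descendants of Jc are {Lk}; none are in {}.
Condition 2 (every backdoor path blocked by {}):
  P1: open — no interior node is in the conditioning set.
{} does not satisfy the backdoor criterion.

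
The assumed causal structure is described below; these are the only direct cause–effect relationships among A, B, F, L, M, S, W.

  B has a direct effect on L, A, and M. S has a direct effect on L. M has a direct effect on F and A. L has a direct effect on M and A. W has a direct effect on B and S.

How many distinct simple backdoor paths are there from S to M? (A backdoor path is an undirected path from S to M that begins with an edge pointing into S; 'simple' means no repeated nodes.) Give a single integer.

A backdoor path from S to M is any simple undirected path whose first edge points into S (i.e. leaves S via a parent).
Parents of S: {W}.
Enumerating:
  P1: S <- W -> B -> L -> M
  P2: S <- W -> B -> L -> A <- M
  P3: S <- W -> B -> M
  P4: S <- W -> B -> A <- L -> M
  P5: S <- W -> B -> A <- M
That exhausts the simple backdoor paths. Count: 5.

5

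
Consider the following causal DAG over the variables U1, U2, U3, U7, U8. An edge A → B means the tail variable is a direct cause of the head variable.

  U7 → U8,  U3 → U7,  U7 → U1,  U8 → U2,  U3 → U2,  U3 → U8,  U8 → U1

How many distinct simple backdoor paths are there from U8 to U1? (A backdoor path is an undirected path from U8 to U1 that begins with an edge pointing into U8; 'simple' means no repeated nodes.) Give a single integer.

A backdoor path from U8 to U1 is any simple undirected path whose first edge points into U8 (i.e. leaves U8 via a parent).
Parents of U8: {U3, U7}.
Enumerating:
  P1: U8 <- U3 -> U7 -> U1
  P2: U8 <- U7 -> U1
That exhausts the simple backdoor paths. Count: 2.

2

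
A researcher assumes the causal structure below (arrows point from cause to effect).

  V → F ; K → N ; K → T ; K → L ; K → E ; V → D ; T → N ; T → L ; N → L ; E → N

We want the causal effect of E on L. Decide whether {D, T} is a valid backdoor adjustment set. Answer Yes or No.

No

Backdoor paths from E to L (paths whose first edge points into E):
  P1: E <- K -> T -> N -> L
  P2: E <- K -> T -> L
  P3: E <- K -> N <- T -> L
  P4: E <- K -> N -> L
  P5: E <- K -> L
Condition 1 (no descendant of E in the set): holds — descendants of E are {L, N}; none are in {D, T}.
Condition 2 (every backdoor path blocked by {D, T}):
  P1: blocked at chain node T ∈ conditioning set.
  P2: blocked at chain node T ∈ conditioning set.
  P3: blocked at collider N (neither it nor any descendant is in the conditioning set).
  P4: open — no interior node is in the conditioning set.
  P5: open — no interior node is in the conditioning set.
{D, T} does not satisfy the backdoor criterion.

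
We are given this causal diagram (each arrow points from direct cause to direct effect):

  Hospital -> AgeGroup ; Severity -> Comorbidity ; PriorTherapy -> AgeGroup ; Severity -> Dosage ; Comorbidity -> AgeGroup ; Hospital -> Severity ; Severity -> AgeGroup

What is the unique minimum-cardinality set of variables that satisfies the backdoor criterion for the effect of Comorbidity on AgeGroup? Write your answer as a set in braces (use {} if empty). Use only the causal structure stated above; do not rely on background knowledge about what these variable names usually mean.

Variables eligible for adjustment (non-descendants of Comorbidity, excluding Comorbidity and AgeGroup): {Dosage, Hospital, PriorTherapy, Severity}.
Backdoor paths from Comorbidity to AgeGroup:
  P1: Comorbidity <- Severity <- Hospital -> AgeGroup
  P2: Comorbidity <- Severity -> AgeGroup
The empty set is not sufficient: P1 (Comorbidity <- Severity <- Hospital -> AgeGroup) has no collider blocking it and no conditioned non-collider, so it is open.
Try {Severity}:
  P1: blocked at chain node Severity ∈ conditioning set.
  P2: blocked at fork node Severity ∈ conditioning set.
{Severity} contains no descendant of Comorbidity and blocks every backdoor path.
No other singleton works — e.g. {Hospital} leaves P2 open — so {Severity} is the unique smallest valid adjustment set.

{Severity}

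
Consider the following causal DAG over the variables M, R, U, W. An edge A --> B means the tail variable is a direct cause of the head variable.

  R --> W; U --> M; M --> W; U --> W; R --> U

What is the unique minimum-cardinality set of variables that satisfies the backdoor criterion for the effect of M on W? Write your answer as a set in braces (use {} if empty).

Variables eligible for adjustment (non-descendants of M, excluding M and W): {R, U}.
Backdoor paths from M to W:
  P1: M <- U <- R -> W
  P2: M <- U -> W
The empty set is not sufficient: P1 (M <- U <- R -> W) has no collider blocking it and no conditioned non-collider, so it is open.
Try {U}:
  P1: blocked at chain node U ∈ conditioning set.
  P2: blocked at fork node U ∈ conditioning set.
{U} contains no descendant of M and blocks every backdoor path.
No other singleton works — e.g. {R} leaves P2 open — so {U} is the unique smallest valid adjustment set.

{U}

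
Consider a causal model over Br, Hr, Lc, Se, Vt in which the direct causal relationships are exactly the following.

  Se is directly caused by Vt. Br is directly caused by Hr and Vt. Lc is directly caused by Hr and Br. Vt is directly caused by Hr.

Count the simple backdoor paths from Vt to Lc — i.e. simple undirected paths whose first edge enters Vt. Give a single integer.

A backdoor path from Vt to Lc is any simple undirected path whose first edge points into Vt (i.e. leaves Vt via a parent).
Parents of Vt: {Hr}.
Enumerating:
  P1: Vt <- Hr -> Br -> Lc
  P2: Vt <- Hr -> Lc
That exhausts the simple backdoor paths. Count: 2.

2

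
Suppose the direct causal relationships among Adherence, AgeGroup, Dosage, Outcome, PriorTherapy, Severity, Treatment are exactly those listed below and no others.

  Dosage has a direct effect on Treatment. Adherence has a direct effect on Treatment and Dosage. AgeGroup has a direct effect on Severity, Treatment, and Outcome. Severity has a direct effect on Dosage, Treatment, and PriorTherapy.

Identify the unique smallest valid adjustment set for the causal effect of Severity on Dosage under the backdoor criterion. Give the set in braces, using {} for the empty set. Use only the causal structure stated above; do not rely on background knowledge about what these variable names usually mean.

{}

Variables eligible for adjustment (non-descendants of Severity, excluding Severity and Dosage): {Adherence, AgeGroup, Outcome}.
Backdoor paths from Severity to Dosage:
  P1: Severity <- AgeGroup -> Treatment <- Adherence -> Dosage
  P2: Severity <- AgeGroup -> Treatment <- Dosage
Each backdoor path contains an unconditioned collider, so every path is already blocked with the empty conditioning set:
  P1: blocked at collider Treatment (neither it nor any descendant is in the conditioning set).
  P2: blocked at collider Treatment (neither it nor any descendant is in the conditioning set).
The empty set is therefore the unique smallest valid set.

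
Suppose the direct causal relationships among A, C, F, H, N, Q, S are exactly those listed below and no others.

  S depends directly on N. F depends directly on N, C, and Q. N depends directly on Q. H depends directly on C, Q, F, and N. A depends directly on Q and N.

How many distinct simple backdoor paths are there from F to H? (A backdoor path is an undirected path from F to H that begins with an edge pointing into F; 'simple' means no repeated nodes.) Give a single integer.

A backdoor path from F to H is any simple undirected path whose first edge points into F (i.e. leaves F via a parent).
Parents of F: {C, N, Q}.
Enumerating:
  P1: F <- Q -> N -> H
  P2: F <- Q -> A <- N -> H
  P3: F <- Q -> H
  P4: F <- N <- Q -> H
  P5: F <- N -> A <- Q -> H
  P6: F <- N -> H
  P7: F <- C -> H
That exhausts the simple backdoor paths. Count: 7.

7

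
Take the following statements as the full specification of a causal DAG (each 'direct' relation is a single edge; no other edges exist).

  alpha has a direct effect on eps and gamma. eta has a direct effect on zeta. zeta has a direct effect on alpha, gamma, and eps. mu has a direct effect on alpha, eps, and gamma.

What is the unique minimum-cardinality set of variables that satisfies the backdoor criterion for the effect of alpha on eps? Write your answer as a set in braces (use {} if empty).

Variables eligible for adjustment (non-descendants of alpha, excluding alpha and eps): {eta, mu, zeta}.
Backdoor paths from alpha to eps:
  P1: alpha <- mu -> eps
  P2: alpha <- mu -> gamma <- zeta -> eps
  P3: alpha <- zeta -> eps
  P4: alpha <- zeta -> gamma <- mu -> eps
The empty set is not sufficient: P1 (alpha <- mu -> eps) has no collider blocking it and no conditioned non-collider, so it is open.
Try {mu, zeta}:
  P1: blocked at fork node mu ∈ conditioning set.
  P2: blocked at fork node mu ∈ conditioning set.
  P3: blocked at fork node zeta ∈ conditioning set.
  P4: blocked at fork node zeta ∈ conditioning set.
{mu, zeta} contains no descendant of alpha and blocks every backdoor path.
Every element of {mu, zeta} is needed (dropping mu leaves P1 open; dropping zeta leaves P3 open), so no proper subset is valid.
Among all size-2 subsets of the eligible variables, only {mu, zeta} blocks every backdoor path, so it is the unique smallest valid adjustment set.

{mu, zeta}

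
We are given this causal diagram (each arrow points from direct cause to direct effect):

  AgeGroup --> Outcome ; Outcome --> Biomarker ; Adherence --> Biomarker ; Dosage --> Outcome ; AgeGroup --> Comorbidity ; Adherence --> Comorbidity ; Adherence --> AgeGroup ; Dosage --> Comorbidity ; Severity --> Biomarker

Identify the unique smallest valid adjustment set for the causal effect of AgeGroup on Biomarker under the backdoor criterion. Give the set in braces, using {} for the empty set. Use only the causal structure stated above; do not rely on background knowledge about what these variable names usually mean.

{Adherence}

Variables eligible for adjustment (non-descendants of AgeGroup, excluding AgeGroup and Biomarker): {Adherence, Dosage, Severity}.
Backdoor paths from AgeGroup to Biomarker:
  P1: AgeGroup <- Adherence -> Comorbidity <- Dosage -> Outcome -> Biomarker
  P2: AgeGroup <- Adherence -> Biomarker
The empty set is not sufficient: P2 (AgeGroup <- Adherence -> Biomarker) has no collider blocking it and no conditioned non-collider, so it is open.
Try {Adherence}:
  P1: blocked at fork node Adherence ∈ conditioning set.
  P2: blocked at fork node Adherence ∈ conditioning set.
{Adherence} contains no descendant of AgeGroup and blocks every backdoor path.
No other singleton works — e.g. {Severity} leaves P2 open — so {Adherence} is the unique smallest valid adjustment set.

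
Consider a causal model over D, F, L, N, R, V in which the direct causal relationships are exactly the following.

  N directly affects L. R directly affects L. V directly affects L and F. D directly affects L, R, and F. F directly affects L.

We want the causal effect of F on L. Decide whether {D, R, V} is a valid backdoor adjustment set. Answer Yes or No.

Backdoor paths from F to L (paths whose first edge points into F):
  P1: F <- V -> L
  P2: F <- D -> R -> L
  P3: F <- D -> L
Condition 1 (no descendant of F in the set): holds — descendants of F are {L}; none are in {D, R, V}.
Condition 2 (every backdoor path blocked by {D, R, V}):
  P1: blocked at fork node V ∈ conditioning set.
  P2: blocked at fork node D ∈ conditioning set.
  P3: blocked at fork node D ∈ conditioning set.
{D, R, V} satisfies the backdoor criterion.

Yes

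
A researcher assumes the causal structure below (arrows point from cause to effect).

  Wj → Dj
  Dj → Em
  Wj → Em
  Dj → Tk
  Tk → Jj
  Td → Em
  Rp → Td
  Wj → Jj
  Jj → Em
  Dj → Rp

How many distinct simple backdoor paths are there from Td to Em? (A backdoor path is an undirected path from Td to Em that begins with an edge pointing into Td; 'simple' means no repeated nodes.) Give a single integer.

5

A backdoor path from Td to Em is any simple undirected path whose first edge points into Td (i.e. leaves Td via a parent).
Parents of Td: {Rp}.
Enumerating:
  P1: Td <- Rp <- Dj <- Wj -> Jj -> Em
  P2: Td <- Rp <- Dj <- Wj -> Em
  P3: Td <- Rp <- Dj -> Tk -> Jj <- Wj -> Em
  P4: Td <- Rp <- Dj -> Tk -> Jj -> Em
  P5: Td <- Rp <- Dj -> Em
That exhausts the simple backdoor paths. Count: 5.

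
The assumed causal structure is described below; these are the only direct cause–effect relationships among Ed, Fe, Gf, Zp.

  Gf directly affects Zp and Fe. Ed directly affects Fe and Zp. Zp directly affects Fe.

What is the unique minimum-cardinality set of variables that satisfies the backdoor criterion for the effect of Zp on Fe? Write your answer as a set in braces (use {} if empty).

Variables eligible for adjustment (non-descendants of Zp, excluding Zp and Fe): {Ed, Gf}.
Backdoor paths from Zp to Fe:
  P1: Zp <- Ed -> Fe
  P2: Zp <- Gf -> Fe
The empty set is not sufficient: P1 (Zp <- Ed -> Fe) has no collider blocking it and no conditioned non-collider, so it is open.
Try {Ed, Gf}:
  P1: blocked at fork node Ed ∈ conditioning set.
  P2: blocked at fork node Gf ∈ conditioning set.
{Ed, Gf} contains no descendant of Zp and blocks every backdoor path.
Every element of {Ed, Gf} is needed (dropping Ed leaves P1 open; dropping Gf leaves P2 open), so no proper subset is valid.
Among all size-2 subsets of the eligible variables, only {Ed, Gf} blocks every backdoor path, so it is the unique smallest valid adjustment set.

{Ed, Gf}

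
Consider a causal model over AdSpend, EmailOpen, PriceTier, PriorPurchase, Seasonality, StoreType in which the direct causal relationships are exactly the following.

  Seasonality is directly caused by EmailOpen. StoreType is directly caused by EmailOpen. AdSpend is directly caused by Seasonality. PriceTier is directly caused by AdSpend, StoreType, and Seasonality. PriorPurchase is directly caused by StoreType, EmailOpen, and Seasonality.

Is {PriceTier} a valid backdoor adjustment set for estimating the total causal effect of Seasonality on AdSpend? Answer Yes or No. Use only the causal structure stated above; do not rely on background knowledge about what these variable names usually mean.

No

Backdoor paths from Seasonality to AdSpend (paths whose first edge points into Seasonality):
  P1: Seasonality <- EmailOpen -> StoreType -> PriceTier <- AdSpend
  P2: Seasonality <- EmailOpen -> PriorPurchase <- StoreType -> PriceTier <- AdSpend
Condition 1 (no descendant of Seasonality in the set): FAILS — PriceTier is a descendant of Seasonality.
Condition 2 (every backdoor path blocked by {PriceTier}):
  P1: open — collider(s) PriceTier are conditioned on (or have a conditioned descendant) and no non-collider on the path is in the set.
  P2: blocked at collider PriorPurchase (neither it nor any descendant is in the conditioning set).
{PriceTier} does not satisfy the backdoor criterion.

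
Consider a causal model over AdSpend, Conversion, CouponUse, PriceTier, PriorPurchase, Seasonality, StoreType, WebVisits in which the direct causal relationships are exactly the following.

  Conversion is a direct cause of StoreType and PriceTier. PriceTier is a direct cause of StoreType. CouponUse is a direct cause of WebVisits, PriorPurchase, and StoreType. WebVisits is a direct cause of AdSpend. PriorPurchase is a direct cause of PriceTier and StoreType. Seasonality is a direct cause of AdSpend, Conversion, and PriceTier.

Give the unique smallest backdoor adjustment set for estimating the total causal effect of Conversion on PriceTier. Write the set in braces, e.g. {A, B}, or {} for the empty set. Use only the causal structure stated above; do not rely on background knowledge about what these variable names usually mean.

Variables eligible for adjustment (non-descendants of Conversion, excluding Conversion and PriceTier): {AdSpend, CouponUse, PriorPurchase, Seasonality, WebVisits}.
Backdoor paths from Conversion to PriceTier:
  P1: Conversion <- Seasonality -> PriceTier
  P2: Conversion <- Seasonality -> AdSpend <- WebVisits <- CouponUse -> PriorPurchase -> PriceTier
  P3: Conversion <- Seasonality -> AdSpend <- WebVisits <- CouponUse -> PriorPurchase -> StoreType <- PriceTier
  P4: Conversion <- Seasonality -> AdSpend <- WebVisits <- CouponUse -> StoreType <- PriorPurchase -> PriceTier
  P5: Conversion <- Seasonality -> AdSpend <- WebVisits <- CouponUse -> StoreType <- PriceTier
The empty set is not sufficient: P1 (Conversion <- Seasonality -> PriceTier) has no collider blocking it and no conditioned non-collider, so it is open.
Try {Seasonality}:
  P1: blocked at fork node Seasonality ∈ conditioning set.
  P2: blocked at fork node Seasonality ∈ conditioning set.
  P3: blocked at fork node Seasonality ∈ conditioning set.
  P4: blocked at fork node Seasonality ∈ conditioning set.
  P5: blocked at fork node Seasonality ∈ conditioning set.
{Seasonality} contains no descendant of Conversion and blocks every backdoor path.
No other singleton works — e.g. {CouponUse} leaves P1 open — so {Seasonality} is the unique smallest valid adjustment set.

{Seasonality}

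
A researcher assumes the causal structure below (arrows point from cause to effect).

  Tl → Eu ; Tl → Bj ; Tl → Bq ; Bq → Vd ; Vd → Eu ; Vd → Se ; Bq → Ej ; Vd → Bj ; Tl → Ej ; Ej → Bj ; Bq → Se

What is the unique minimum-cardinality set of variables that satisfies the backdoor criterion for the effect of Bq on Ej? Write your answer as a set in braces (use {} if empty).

Variables eligible for adjustment (non-descendants of Bq, excluding Bq and Ej): {Tl}.
Backdoor paths from Bq to Ej:
  P1: Bq <- Tl -> Ej
  P2: Bq <- Tl -> Eu <- Vd -> Bj <- Ej
  P3: Bq <- Tl -> Bj <- Ej
The empty set is not sufficient: P1 (Bq <- Tl -> Ej) has no collider blocking it and no conditioned non-collider, so it is open.
Try {Tl}:
  P1: blocked at fork node Tl ∈ conditioning set.
  P2: blocked at fork node Tl ∈ conditioning set.
  P3: blocked at fork node Tl ∈ conditioning set.
{Tl} contains no descendant of Bq and blocks every backdoor path.
{Tl} is the unique smallest valid adjustment set.

{Tl}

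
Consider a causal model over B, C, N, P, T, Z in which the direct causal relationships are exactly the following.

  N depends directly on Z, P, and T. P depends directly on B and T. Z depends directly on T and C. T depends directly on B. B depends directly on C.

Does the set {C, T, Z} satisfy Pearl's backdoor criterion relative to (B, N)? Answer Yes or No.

Backdoor paths from B to N (paths whose first edge points into B):
  P1: B <- C -> Z <- T -> P -> N
  P2: B <- C -> Z <- T -> N
  P3: B <- C -> Z -> N
Condition 1 (no descendant of B in the set): FAILS — T and Z are descendants of B.
Condition 2 (every backdoor path blocked by {C, T, Z}):
  P1: blocked at fork node C ∈ conditioning set.
  P2: blocked at fork node C ∈ conditioning set.
  P3: blocked at fork node C ∈ conditioning set.
{C, T, Z} does not satisfy the backdoor criterion.

No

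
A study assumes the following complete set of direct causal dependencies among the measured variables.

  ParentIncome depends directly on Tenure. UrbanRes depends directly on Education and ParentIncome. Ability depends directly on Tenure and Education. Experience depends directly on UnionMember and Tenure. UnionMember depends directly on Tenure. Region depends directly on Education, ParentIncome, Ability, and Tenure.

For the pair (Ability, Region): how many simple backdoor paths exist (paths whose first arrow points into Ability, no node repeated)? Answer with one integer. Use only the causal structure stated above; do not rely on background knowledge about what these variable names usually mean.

A backdoor path from Ability to Region is any simple undirected path whose first edge points into Ability (i.e. leaves Ability via a parent).
Parents of Ability: {Education, Tenure}.
Enumerating:
  P1: Ability <- Tenure -> ParentIncome -> UrbanRes <- Education -> Region
  P2: Ability <- Tenure -> ParentIncome -> Region
  P3: Ability <- Tenure -> Region
  P4: Ability <- Education -> UrbanRes <- ParentIncome <- Tenure -> Region
  P5: Ability <- Education -> UrbanRes <- ParentIncome -> Region
  P6: Ability <- Education -> Region
That exhausts the simple backdoor paths. Count: 6.

6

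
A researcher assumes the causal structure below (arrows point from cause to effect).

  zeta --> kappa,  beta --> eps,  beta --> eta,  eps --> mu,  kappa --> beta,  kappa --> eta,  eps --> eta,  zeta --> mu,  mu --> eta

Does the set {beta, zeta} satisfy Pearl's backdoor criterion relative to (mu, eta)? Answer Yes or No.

Backdoor paths from mu to eta (paths whose first edge points into mu):
  P1: mu <- zeta -> kappa -> beta -> eps -> eta
  P2: mu <- zeta -> kappa -> beta -> eta
  P3: mu <- zeta -> kappa -> eta
  P4: mu <- eps <- beta <- kappa -> eta
  P5: mu <- eps <- beta -> eta
  P6: mu <- eps -> eta
Condition 1 (no descendant of mu in the set): holds — descendants of mu are {eta}; none are in {beta, zeta}.
Condition 2 (every backdoor path blocked by {beta, zeta}):
  P1: blocked at fork node zeta ∈ conditioning set.
  P2: blocked at fork node zeta ∈ conditioning set.
  P3: blocked at fork node zeta ∈ conditioning set.
  P4: blocked at chain node beta ∈ conditioning set.
  P5: blocked at fork node beta ∈ conditioning set.
  P6: open — no interior node is in the conditioning set.
{beta, zeta} does not satisfy the backdoor criterion.

No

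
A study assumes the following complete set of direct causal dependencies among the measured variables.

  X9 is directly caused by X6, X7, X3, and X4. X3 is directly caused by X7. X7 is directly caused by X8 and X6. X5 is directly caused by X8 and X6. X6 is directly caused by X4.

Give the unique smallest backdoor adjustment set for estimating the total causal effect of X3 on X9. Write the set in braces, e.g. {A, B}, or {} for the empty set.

Variables eligible for adjustment (non-descendants of X3, excluding X3 and X9): {X4, X5, X6, X7, X8}.
Backdoor paths from X3 to X9:
  P1: X3 <- X7 <- X6 <- X4 -> X9
  P2: X3 <- X7 <- X6 -> X9
  P3: X3 <- X7 <- X8 -> X5 <- X6 <- X4 -> X9
  P4: X3 <- X7 <- X8 -> X5 <- X6 -> X9
  P5: X3 <- X7 -> X9
The empty set is not sufficient: P1 (X3 <- X7 <- X6 <- X4 -> X9) has no collider blocking it and no conditioned non-collider, so it is open.
Try {X7}:
  P1: blocked at chain node X7 ∈ conditioning set.
  P2: blocked at chain node X7 ∈ conditioning set.
  P3: blocked at chain node X7 ∈ conditioning set.
  P4: blocked at chain node X7 ∈ conditioning set.
  P5: blocked at fork node X7 ∈ conditioning set.
{X7} contains no descendant of X3 and blocks every backdoor path.
No other singleton works — e.g. {X4} leaves P2 open — so {X7} is the unique smallest valid adjustment set.

{X7}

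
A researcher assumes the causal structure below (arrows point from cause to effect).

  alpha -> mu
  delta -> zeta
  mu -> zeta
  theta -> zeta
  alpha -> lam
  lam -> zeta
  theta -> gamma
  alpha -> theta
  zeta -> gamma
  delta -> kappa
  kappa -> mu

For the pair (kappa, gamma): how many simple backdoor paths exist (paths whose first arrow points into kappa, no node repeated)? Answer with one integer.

4

A backdoor path from kappa to gamma is any simple undirected path whose first edge points into kappa (i.e. leaves kappa via a parent).
Parents of kappa: {delta}.
Enumerating:
  P1: kappa <- delta -> zeta <- lam <- alpha -> theta -> gamma
  P2: kappa <- delta -> zeta <- theta -> gamma
  P3: kappa <- delta -> zeta <- mu <- alpha -> theta -> gamma
  P4: kappa <- delta -> zeta -> gamma
That exhausts the simple backdoor paths. Count: 4.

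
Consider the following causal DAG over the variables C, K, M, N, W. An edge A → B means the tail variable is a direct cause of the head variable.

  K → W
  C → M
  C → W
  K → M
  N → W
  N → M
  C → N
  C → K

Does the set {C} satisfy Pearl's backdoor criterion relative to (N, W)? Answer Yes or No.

Backdoor paths from N to W (paths whose first edge points into N):
  P1: N <- C -> K -> W
  P2: N <- C -> W
  P3: N <- C -> M <- K -> W
Condition 1 (no descendant of N in the set): holds — descendants of N are {M, W}; none are in {C}.
Condition 2 (every backdoor path blocked by {C}):
  P1: blocked at fork node C ∈ conditioning set.
  P2: blocked at fork node C ∈ conditioning set.
  P3: blocked at fork node C ∈ conditioning set.
{C} satisfies the backdoor criterion.

Yes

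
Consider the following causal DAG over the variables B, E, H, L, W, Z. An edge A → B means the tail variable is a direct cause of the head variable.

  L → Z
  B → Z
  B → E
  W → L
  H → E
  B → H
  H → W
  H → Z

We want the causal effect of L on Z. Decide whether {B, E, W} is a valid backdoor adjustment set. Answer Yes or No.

Yes

Backdoor paths from L to Z (paths whose first edge points into L):
  P1: L <- W <- H <- B -> Z
  P2: L <- W <- H -> E <- B -> Z
  P3: L <- W <- H -> Z
Condition 1 (no descendant of L in the set): holds — descendants of L are {Z}; none are in {B, E, W}.
Condition 2 (every backdoor path blocked by {B, E, W}):
  P1: blocked at chain node W ∈ conditioning set.
  P2: blocked at chain node W ∈ conditioning set.
  P3: blocked at chain node W ∈ conditioning set.
{B, E, W} satisfies the backdoor criterion.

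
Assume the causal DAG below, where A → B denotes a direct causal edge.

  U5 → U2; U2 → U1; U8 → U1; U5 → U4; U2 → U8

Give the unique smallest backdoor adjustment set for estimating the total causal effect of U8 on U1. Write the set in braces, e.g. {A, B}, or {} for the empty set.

Variables eligible for adjustment (non-descendants of U8, excluding U8 and U1): {U2, U4, U5}.
Backdoor paths from U8 to U1:
  P1: U8 <- U2 -> U1
The empty set is not sufficient: P1 (U8 <- U2 -> U1) has no collider blocking it and no conditioned non-collider, so it is open.
Try {U2}:
  P1: blocked at fork node U2 ∈ conditioning set.
{U2} contains no descendant of U8 and blocks every backdoor path.
No other singleton works — e.g. {U5} leaves P1 open — so {U2} is the unique smallest valid adjustment set.

{U2}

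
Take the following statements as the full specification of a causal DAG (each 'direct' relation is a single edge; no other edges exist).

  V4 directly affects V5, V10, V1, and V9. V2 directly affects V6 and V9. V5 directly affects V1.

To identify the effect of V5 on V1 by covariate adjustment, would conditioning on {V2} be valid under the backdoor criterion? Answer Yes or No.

No

Backdoor paths from V5 to V1 (paths whose first edge points into V5):
  P1: V5 <- V4 -> V1
Condition 1 (no descendant of V5 in the set): holds — descendants of V5 are {V1}; none are in {V2}.
Condition 2 (every backdoor path blocked by {V2}):
  P1: open — no interior node is in the conditioning set.
{V2} does not satisfy the backdoor criterion.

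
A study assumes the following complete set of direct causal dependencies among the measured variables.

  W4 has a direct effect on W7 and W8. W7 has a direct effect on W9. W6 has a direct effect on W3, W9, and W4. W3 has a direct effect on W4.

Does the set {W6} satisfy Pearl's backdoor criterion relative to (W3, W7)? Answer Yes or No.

Backdoor paths from W3 to W7 (paths whose first edge points into W3):
  P1: W3 <- W6 -> W4 -> W7
  P2: W3 <- W6 -> W9 <- W7
Condition 1 (no descendant of W3 in the set): holds — descendants of W3 are {W4, W7, W8, W9}; none are in {W6}.
Condition 2 (every backdoor path blocked by {W6}):
  P1: blocked at fork node W6 ∈ conditioning set.
  P2: blocked at fork node W6 ∈ conditioning set.
{W6} satisfies the backdoor criterion.

Yes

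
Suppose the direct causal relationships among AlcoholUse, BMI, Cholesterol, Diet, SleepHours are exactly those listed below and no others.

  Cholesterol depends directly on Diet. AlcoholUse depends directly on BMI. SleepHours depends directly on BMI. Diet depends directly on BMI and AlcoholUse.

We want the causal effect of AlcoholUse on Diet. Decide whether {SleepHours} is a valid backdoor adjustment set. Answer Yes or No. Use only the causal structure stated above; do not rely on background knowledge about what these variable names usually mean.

Backdoor paths from AlcoholUse to Diet (paths whose first edge points into AlcoholUse):
  P1: AlcoholUse <- BMI -> Diet
Condition 1 (no descendant of AlcoholUse in the set): holds — descendants of AlcoholUse are {Cholesterol, Diet}; none are in {SleepHours}.
Condition 2 (every backdoor path blocked by {SleepHours}):
  P1: open — no interior node is in the conditioning set.
{SleepHours} does not satisfy the backdoor criterion.

No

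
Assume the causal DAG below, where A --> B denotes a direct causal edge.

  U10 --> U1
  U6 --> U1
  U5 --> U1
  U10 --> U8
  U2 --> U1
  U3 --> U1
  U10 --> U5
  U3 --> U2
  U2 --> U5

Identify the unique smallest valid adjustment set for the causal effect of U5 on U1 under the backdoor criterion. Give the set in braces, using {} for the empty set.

Variables eligible for adjustment (non-descendants of U5, excluding U5 and U1): {U10, U2, U3, U6, U8}.
Backdoor paths from U5 to U1:
  P1: U5 <- U10 -> U1
  P2: U5 <- U2 <- U3 -> U1
  P3: U5 <- U2 -> U1
The empty set is not sufficient: P1 (U5 <- U10 -> U1) has no collider blocking it and no conditioned non-collider, so it is open.
Try {U10, U2}:
  P1: blocked at fork node U10 ∈ conditioning set.
  P2: blocked at chain node U2 ∈ conditioning set.
  P3: blocked at fork node U2 ∈ conditioning set.
{U10, U2} contains no descendant of U5 and blocks every backdoor path.
Every element of {U10, U2} is needed (dropping U10 leaves P1 open; dropping U2 leaves P2 open), so no proper subset is valid.
Among all size-2 subsets of the eligible variables, only {U10, U2} blocks every backdoor path, so it is the unique smallest valid adjustment set.

{U10, U2}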